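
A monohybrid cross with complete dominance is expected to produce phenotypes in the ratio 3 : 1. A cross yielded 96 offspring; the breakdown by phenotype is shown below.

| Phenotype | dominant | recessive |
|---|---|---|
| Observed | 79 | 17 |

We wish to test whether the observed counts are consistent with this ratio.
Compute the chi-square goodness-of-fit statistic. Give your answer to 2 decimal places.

Ratio total = 4. Expected counts: 96×3/4 = 72, 96×1/4 = 24.
χ² = (79−72)²/72 + (17−24)²/24
   = 0.681 + 2.042
Sum = 2.72

2.72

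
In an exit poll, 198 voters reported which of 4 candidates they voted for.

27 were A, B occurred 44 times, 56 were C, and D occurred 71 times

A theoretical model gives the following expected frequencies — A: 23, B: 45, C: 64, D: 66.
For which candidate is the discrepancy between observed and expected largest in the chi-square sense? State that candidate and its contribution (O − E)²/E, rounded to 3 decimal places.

χ² = (27−23)²/23 + (44−45)²/45 + (56−64)²/64 + (71−66)²/66
   = 0.6957 + 0.0222 + 1.0000 + 0.3788
The largest term is for C: 1.000.

C, 1.000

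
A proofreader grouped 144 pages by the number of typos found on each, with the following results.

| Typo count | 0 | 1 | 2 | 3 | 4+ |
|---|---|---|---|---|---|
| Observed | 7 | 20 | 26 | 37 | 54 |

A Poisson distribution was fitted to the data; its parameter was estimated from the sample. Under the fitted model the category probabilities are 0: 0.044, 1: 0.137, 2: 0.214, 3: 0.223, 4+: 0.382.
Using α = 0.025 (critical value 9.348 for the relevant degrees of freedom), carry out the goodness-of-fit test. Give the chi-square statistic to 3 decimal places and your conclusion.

1.589; do not reject

Expected counts E_i = n·p_i: 144×0.044 = 6.336, 144×0.137 = 19.728, 144×0.214 = 30.816, 144×0.223 = 32.112, 144×0.382 = 55.008.
χ² = (7−6.336)²/6.336 + (20−19.728)²/19.728 + (26−30.816)²/30.816 + (37−32.112)²/32.112 + (54−55.008)²/55.008
   = 0.0696 + 0.0038 + 0.7527 + 0.7440 + 0.0185
Sum = 1.589
df = 3. Since 1.589 < 9.348, we do not reject H₀.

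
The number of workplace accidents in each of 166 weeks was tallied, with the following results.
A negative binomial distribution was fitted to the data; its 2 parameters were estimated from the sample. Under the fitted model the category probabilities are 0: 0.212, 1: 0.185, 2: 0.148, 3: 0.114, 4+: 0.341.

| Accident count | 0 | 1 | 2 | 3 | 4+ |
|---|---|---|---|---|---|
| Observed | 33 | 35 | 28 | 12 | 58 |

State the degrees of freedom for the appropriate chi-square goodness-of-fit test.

2

There are k = 5 categories and 2 parameters estimated from the data, so df = 5 − 1 − 2 = 2.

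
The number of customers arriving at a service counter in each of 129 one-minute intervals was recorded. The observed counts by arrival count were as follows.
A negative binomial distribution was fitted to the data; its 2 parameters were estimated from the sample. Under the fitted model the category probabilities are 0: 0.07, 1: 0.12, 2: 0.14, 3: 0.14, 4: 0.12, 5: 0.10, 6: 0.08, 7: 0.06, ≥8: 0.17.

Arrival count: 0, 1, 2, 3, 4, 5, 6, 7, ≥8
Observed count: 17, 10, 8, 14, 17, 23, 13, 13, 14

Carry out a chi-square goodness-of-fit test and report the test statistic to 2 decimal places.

Expected counts E_i = n·p_i: 129×0.07 = 9.03, 129×0.12 = 15.48, 129×0.14 = 18.06, 129×0.14 = 18.06, 129×0.12 = 15.48, 129×0.10 = 12.9, 129×0.08 = 10.32, 129×0.06 = 7.74, 129×0.17 = 21.93.
cat         O        E   (O−E)²/E
0          17     9.03      7.034
1          10    15.48      1.940
2           8    18.06      5.604
3          14    18.06      0.913
4          17    15.48      0.149
5          23     12.9      7.908
6          13    10.32      0.696
7          13     7.74      3.575
≥8         14    21.93      2.868
Sum = 30.69

30.69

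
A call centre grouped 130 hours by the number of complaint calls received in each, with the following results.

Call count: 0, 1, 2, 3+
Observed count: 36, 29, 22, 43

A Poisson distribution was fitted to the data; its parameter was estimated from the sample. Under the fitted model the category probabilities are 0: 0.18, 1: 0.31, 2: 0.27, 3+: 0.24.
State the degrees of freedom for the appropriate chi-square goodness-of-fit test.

There are k = 4 categories and 1 parameter estimated from the data, so df = 4 − 1 − 1 = 2.

2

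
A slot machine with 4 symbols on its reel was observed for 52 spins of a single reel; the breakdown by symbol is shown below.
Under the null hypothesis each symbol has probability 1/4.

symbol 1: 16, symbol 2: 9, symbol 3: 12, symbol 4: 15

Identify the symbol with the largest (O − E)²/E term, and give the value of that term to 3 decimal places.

Expected count for each of the 4 categories: 52/4 = 13.
χ² = (16−13)²/13 + (9−13)²/13 + (12−13)²/13 + (15−13)²/13
   = 0.6923 + 1.2308 + 0.0769 + 0.3077
The largest term is for symbol 2: 1.231.

symbol 2, 1.231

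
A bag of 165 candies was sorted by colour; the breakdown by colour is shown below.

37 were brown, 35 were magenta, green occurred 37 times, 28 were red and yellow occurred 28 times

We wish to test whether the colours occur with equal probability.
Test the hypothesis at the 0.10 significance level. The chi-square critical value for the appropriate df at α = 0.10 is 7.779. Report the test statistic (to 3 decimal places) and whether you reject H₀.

2.606; do not reject

Expected count for each of the 5 categories: 165/5 = 33.
brown: (37 − 33)²/33 = 16/33 = 0.4848
magenta: (35 − 33)²/33 = 4/33 = 0.1212
green: (37 − 33)²/33 = 16/33 = 0.4848
red: (28 − 33)²/33 = 25/33 = 0.7576
yellow: (28 − 33)²/33 = 25/33 = 0.7576
Sum = 2.606
df = 4. Since 2.606 < 7.779, we do not reject H₀.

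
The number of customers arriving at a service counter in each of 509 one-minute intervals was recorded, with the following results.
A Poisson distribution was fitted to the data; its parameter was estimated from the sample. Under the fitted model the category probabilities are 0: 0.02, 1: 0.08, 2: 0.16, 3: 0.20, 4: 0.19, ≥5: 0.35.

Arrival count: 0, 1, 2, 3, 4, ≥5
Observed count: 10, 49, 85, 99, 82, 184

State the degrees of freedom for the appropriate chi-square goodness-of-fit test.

4

There are k = 6 categories and 1 parameter estimated from the data, so df = 6 − 1 − 1 = 4.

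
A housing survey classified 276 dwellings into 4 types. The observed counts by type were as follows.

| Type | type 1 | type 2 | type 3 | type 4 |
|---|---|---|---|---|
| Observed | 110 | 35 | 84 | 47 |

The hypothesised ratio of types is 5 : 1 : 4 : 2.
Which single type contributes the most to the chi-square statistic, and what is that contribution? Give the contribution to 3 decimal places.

type 2, 6.261

Ratio total = 12. Expected counts: 276×5/12 = 115, 276×1/12 = 23, 276×4/12 = 92, 276×2/12 = 46.
cat         O        E   (O−E)²/E
type 1    110      115     0.2174
type 2     35       23     6.2609
type 3     84       92     0.6957
type 4     47       46     0.0217
The largest term is for type 2: 6.261.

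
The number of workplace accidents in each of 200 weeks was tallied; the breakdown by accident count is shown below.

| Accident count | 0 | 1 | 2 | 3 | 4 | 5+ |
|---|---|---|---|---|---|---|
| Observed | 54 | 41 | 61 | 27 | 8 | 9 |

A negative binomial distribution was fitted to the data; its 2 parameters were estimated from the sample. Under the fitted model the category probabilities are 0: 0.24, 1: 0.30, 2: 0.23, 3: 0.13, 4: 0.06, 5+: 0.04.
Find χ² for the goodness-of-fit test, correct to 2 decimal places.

Expected counts E_i = n·p_i: 200×0.24 = 48, 200×0.30 = 60, 200×0.23 = 46, 200×0.13 = 26, 200×0.06 = 12, 200×0.04 = 8.
cat         O        E   (O−E)²/E
0          54       48      0.750
1          41       60      6.017
2          61       46      4.891
3          27       26      0.038
4           8       12      1.333
5+          9        8      0.125
Sum = 13.15

13.15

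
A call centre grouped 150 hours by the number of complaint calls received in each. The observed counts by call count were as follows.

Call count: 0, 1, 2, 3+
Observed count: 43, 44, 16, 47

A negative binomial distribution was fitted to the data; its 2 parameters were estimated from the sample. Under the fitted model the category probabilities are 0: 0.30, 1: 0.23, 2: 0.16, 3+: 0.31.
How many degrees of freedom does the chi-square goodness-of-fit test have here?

There are k = 4 categories and 2 parameters estimated from the data, so df = 4 − 1 − 2 = 1.

1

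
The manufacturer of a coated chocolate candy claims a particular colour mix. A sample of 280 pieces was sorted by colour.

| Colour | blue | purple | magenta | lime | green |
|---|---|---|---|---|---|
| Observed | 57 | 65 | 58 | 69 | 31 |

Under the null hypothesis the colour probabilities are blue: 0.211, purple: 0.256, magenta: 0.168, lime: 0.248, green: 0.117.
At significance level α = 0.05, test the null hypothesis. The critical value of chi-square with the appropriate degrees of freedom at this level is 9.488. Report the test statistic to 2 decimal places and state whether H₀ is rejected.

Expected counts E_i = n·p_i: 280×0.211 = 59.08, 280×0.256 = 71.68, 280×0.168 = 47.04, 280×0.248 = 69.44, 280×0.117 = 32.76.
cat          O        E   (O−E)²/E
blue        57    59.08      0.073
purple      65    71.68      0.623
magenta     58    47.04      2.554
lime        69    69.44      0.003
green       31    32.76      0.095
Sum = 3.35
df = 4. Since 3.35 < 9.488, we do not reject H₀.

3.35; do not reject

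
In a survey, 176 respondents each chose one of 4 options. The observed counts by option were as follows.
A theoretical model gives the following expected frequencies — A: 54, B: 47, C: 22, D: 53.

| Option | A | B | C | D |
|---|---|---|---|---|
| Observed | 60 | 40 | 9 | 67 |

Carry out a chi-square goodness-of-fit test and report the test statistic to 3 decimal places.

13.089

cat         O        E   (O−E)²/E
A          60       54     0.6667
B          40       47     1.0426
C           9       22     7.6818
D          67       53     3.6981
Sum = 13.089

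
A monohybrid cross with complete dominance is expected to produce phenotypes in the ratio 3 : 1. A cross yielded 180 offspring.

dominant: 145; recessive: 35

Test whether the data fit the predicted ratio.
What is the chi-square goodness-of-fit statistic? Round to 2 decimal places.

2.96

Ratio total = 4. Expected counts: 180×3/4 = 135, 180×1/4 = 45.
dominant: (145 − 135)²/135 = 100/135 = 0.741
recessive: (35 − 45)²/45 = 100/45 = 2.222
Sum = 2.96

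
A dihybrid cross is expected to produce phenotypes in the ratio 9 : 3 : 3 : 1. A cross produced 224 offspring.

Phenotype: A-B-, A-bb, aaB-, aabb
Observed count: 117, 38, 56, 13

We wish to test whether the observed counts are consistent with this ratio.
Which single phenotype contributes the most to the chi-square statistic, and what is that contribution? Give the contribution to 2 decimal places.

aaB-, 4.67

Ratio total = 16. Expected counts: 224×9/16 = 126, 224×3/16 = 42, 224×3/16 = 42, 224×1/16 = 14.
χ² = (117−126)²/126 + (38−42)²/42 + (56−42)²/42 + (13−14)²/14
   = 0.643 + 0.381 + 4.667 + 0.071
The largest term is for aaB-: 4.67.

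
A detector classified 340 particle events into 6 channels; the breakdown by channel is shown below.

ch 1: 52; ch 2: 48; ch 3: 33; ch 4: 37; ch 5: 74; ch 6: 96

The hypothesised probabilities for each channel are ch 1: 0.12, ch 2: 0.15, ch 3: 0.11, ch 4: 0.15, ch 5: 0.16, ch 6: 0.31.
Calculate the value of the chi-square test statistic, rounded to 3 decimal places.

15.512

Expected counts E_i = n·p_i: 340×0.12 = 40.8, 340×0.15 = 51, 340×0.11 = 37.4, 340×0.15 = 51, 340×0.16 = 54.4, 340×0.31 = 105.4.
ch 1: (52 − 40.8)²/40.8 = 125.44/40.8 = 3.0745
ch 2: (48 − 51)²/51 = 9/51 = 0.1765
ch 3: (33 − 37.4)²/37.4 = 19.36/37.4 = 0.5176
ch 4: (37 − 51)²/51 = 196/51 = 3.8431
ch 5: (74 − 54.4)²/54.4 = 384.16/54.4 = 7.0618
ch 6: (96 − 105.4)²/105.4 = 88.36/105.4 = 0.8383
Sum = 15.512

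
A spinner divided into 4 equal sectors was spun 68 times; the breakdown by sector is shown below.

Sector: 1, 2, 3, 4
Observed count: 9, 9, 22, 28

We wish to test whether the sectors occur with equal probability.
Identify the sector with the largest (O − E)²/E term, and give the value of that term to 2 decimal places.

4, 7.12

Under H₀ each category has probability 1/4, so each expected count is 68/4 = 17.
χ² = (9−17)²/17 + (9−17)²/17 + (22−17)²/17 + (28−17)²/17
   = 3.765 + 3.765 + 1.471 + 7.118
The largest term is for 4: 7.12.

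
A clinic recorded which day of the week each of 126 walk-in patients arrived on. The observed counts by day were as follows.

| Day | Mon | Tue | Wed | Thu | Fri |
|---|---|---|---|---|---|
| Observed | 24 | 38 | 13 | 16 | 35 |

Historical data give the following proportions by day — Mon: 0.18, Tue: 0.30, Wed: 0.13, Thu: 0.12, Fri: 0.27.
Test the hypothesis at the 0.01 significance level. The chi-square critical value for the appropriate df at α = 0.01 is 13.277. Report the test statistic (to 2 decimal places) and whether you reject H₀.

0.85; do not reject

Expected counts E_i = n·p_i: 126×0.18 = 22.68, 126×0.30 = 37.8, 126×0.13 = 16.38, 126×0.12 = 15.12, 126×0.27 = 34.02.
χ² = (24−22.68)²/22.68 + (38−37.8)²/37.8 + (13−16.38)²/16.38 + (16−15.12)²/15.12 + (35−34.02)²/34.02
   = 0.077 + 0.001 + 0.697 + 0.051 + 0.028
Sum = 0.85
df = 4. Since 0.85 < 13.277, we do not reject H₀.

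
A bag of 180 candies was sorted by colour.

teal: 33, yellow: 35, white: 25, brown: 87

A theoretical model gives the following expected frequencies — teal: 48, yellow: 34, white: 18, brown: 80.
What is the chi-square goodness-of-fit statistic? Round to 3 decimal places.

8.052

teal: (33 − 48)²/48 = 225/48 = 4.6875
yellow: (35 − 34)²/34 = 1/34 = 0.0294
white: (25 − 18)²/18 = 49/18 = 2.7222
brown: (87 − 80)²/80 = 49/80 = 0.6125
Sum = 8.052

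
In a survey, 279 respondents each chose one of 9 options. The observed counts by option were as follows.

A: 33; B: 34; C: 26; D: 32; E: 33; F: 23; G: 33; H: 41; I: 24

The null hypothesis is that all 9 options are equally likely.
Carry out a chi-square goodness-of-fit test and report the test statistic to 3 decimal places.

8.387

Expected count for each of the 9 categories: 279/9 = 31.
A: (33 − 31)²/31 = 4/31 = 0.1290
B: (34 − 31)²/31 = 9/31 = 0.2903
C: (26 − 31)²/31 = 25/31 = 0.8065
D: (32 − 31)²/31 = 1/31 = 0.0323
E: (33 − 31)²/31 = 4/31 = 0.1290
F: (23 − 31)²/31 = 64/31 = 2.0645
G: (33 − 31)²/31 = 4/31 = 0.1290
H: (41 − 31)²/31 = 100/31 = 3.2258
I: (24 − 31)²/31 = 49/31 = 1.5806
Sum = 8.387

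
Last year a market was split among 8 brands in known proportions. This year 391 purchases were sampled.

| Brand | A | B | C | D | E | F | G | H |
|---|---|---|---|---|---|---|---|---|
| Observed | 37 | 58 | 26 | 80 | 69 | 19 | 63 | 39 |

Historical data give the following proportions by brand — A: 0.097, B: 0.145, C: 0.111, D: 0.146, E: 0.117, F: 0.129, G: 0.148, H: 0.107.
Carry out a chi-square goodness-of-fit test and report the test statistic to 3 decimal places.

48.290

Expected counts E_i = n·p_i: 391×0.097 = 37.927, 391×0.145 = 56.695, 391×0.111 = 43.401, 391×0.146 = 57.086, 391×0.117 = 45.747, 391×0.129 = 50.439, 391×0.148 = 57.868, 391×0.107 = 41.837.
A: (37 − 37.927)²/37.927 = 0.859329/37.927 = 0.0227
B: (58 − 56.695)²/56.695 = 1.703025/56.695 = 0.0300
C: (26 − 43.401)²/43.401 = 302.794801/43.401 = 6.9767
D: (80 − 57.086)²/57.086 = 525.051396/57.086 = 9.1976
E: (69 − 45.747)²/45.747 = 540.702009/45.747 = 11.8194
F: (19 − 50.439)²/50.439 = 988.410721/50.439 = 19.5962
G: (63 − 57.868)²/57.868 = 26.337424/57.868 = 0.4551
H: (39 − 41.837)²/41.837 = 8.048569/41.837 = 0.1924
Sum = 48.290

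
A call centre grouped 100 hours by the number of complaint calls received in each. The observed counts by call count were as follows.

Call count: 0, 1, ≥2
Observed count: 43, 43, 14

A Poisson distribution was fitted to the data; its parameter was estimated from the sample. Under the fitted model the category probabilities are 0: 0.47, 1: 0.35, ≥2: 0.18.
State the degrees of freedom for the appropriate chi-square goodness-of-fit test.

1

There are k = 3 categories and 1 parameter estimated from the data, so df = 3 − 1 − 1 = 1.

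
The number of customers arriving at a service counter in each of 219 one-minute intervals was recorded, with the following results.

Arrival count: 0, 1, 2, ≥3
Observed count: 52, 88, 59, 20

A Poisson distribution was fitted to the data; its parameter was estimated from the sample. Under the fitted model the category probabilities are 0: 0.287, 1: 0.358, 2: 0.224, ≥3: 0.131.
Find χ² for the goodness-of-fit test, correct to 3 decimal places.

Expected counts E_i = n·p_i: 219×0.287 = 62.853, 219×0.358 = 78.402, 219×0.224 = 49.056, 219×0.131 = 28.689.
cat         O        E   (O−E)²/E
0          52   62.853     1.8740
1          88   78.402     1.1750
2          59   49.056     2.0157
≥3         20   28.689     2.6316
Sum = 7.696

7.696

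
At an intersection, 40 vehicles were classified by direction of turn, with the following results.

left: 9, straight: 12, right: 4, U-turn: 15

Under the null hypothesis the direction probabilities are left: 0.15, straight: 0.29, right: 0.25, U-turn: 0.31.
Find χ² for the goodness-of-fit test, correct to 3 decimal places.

5.659

Expected counts E_i = n·p_i: 40×0.15 = 6, 40×0.29 = 11.6, 40×0.25 = 10, 40×0.31 = 12.4.
χ² = (9−6)²/6 + (12−11.6)²/11.6 + (4−10)²/10 + (15−12.4)²/12.4
   = 1.5000 + 0.0138 + 3.6000 + 0.5452
Sum = 5.659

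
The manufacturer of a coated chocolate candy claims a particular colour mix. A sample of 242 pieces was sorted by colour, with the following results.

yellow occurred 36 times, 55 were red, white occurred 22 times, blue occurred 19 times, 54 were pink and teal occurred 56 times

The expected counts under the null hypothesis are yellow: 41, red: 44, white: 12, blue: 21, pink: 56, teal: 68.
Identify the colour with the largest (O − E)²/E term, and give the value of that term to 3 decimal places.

yellow: (36 − 41)²/41 = 25/41 = 0.6098
red: (55 − 44)²/44 = 121/44 = 2.7500
white: (22 − 12)²/12 = 100/12 = 8.3333
blue: (19 − 21)²/21 = 4/21 = 0.1905
pink: (54 − 56)²/56 = 4/56 = 0.0714
teal: (56 − 68)²/68 = 144/68 = 2.1176
The largest term is for white: 8.333.

white, 8.333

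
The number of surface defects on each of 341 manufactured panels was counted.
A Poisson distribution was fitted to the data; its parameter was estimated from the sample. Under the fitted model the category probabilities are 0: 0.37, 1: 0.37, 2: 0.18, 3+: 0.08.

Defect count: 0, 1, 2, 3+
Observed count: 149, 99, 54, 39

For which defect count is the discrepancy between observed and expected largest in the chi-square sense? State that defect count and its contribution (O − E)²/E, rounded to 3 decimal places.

Expected counts E_i = n·p_i: 341×0.37 = 126.17, 341×0.37 = 126.17, 341×0.18 = 61.38, 341×0.08 = 27.28.
χ² = (149−126.17)²/126.17 + (99−126.17)²/126.17 + (54−61.38)²/61.38 + (39−27.28)²/27.28
   = 4.1310 + 5.8509 + 0.8873 + 5.0351
The largest term is for 1: 5.851.

1, 5.851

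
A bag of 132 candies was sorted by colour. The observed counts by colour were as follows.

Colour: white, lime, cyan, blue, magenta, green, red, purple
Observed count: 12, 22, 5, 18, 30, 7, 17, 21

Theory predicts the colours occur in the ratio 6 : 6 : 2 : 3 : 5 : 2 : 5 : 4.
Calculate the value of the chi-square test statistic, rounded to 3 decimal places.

Ratio total = 33. Expected counts: 132×6/33 = 24, 132×6/33 = 24, 132×2/33 = 8, 132×3/33 = 12, 132×5/33 = 20, 132×2/33 = 8, 132×5/33 = 20, 132×4/33 = 16.
cat          O        E   (O−E)²/E
white       12       24     6.0000
lime        22       24     0.1667
cyan         5        8     1.1250
blue        18       12     3.0000
magenta     30       20     5.0000
green        7        8     0.1250
red         17       20     0.4500
purple      21       16     1.5625
Sum = 17.429

17.429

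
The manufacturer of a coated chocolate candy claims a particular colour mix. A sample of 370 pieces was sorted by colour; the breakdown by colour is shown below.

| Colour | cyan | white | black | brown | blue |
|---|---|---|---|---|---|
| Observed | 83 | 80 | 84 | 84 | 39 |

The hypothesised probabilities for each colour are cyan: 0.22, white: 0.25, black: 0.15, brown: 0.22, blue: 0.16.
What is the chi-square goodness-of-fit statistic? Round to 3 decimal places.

23.331

Expected counts E_i = n·p_i: 370×0.22 = 81.4, 370×0.25 = 92.5, 370×0.15 = 55.5, 370×0.22 = 81.4, 370×0.16 = 59.2.
χ² = (83−81.4)²/81.4 + (80−92.5)²/92.5 + (84−55.5)²/55.5 + (84−81.4)²/81.4 + (39−59.2)²/59.2
   = 0.0314 + 1.6892 + 14.6351 + 0.0830 + 6.8926
Sum = 23.331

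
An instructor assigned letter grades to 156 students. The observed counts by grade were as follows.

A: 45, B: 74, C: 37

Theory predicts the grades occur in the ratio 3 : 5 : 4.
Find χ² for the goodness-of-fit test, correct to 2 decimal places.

6.50

Ratio total = 12. Expected counts: 156×3/12 = 39, 156×5/12 = 65, 156×4/12 = 52.
cat         O        E   (O−E)²/E
A          45       39      0.923
B          74       65      1.246
C          37       52      4.327
Sum = 6.50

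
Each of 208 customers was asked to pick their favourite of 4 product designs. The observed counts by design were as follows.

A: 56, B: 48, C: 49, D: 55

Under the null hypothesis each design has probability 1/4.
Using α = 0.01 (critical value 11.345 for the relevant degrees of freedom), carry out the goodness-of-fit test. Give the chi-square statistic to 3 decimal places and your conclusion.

0.962; do not reject

Under H₀ each category has probability 1/4, so each expected count is 208/4 = 52.
cat         O        E   (O−E)²/E
A          56       52     0.3077
B          48       52     0.3077
C          49       52     0.1731
D          55       52     0.1731
Sum = 0.962
df = 3. Since 0.962 < 11.345, we do not reject H₀.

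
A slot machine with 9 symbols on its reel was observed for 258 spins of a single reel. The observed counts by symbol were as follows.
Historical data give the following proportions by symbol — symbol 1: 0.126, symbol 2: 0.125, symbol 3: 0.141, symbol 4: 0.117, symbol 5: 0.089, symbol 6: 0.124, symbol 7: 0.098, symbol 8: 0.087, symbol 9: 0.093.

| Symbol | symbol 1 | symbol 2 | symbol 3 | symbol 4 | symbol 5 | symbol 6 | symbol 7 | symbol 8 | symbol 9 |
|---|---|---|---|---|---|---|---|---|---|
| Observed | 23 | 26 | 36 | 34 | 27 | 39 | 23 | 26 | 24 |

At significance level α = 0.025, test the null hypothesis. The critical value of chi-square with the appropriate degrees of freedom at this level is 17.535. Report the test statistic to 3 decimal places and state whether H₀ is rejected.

7.492; do not reject

Expected counts E_i = n·p_i: 258×0.126 = 32.508, 258×0.125 = 32.25, 258×0.141 = 36.378, 258×0.117 = 30.186, 258×0.089 = 22.962, 258×0.124 = 31.992, 258×0.098 = 25.284, 258×0.087 = 22.446, 258×0.093 = 23.994.
symbol 1: (23 − 32.508)²/32.508 = 90.402064/32.508 = 2.7809
symbol 2: (26 − 32.25)²/32.25 = 39.0625/32.25 = 1.2112
symbol 3: (36 − 36.378)²/36.378 = 0.142884/36.378 = 0.0039
symbol 4: (34 − 30.186)²/30.186 = 14.546596/30.186 = 0.4819
symbol 5: (27 − 22.962)²/22.962 = 16.305444/22.962 = 0.7101
symbol 6: (39 − 31.992)²/31.992 = 49.112064/31.992 = 1.5351
symbol 7: (23 − 25.284)²/25.284 = 5.216656/25.284 = 0.2063
symbol 8: (26 − 22.446)²/22.446 = 12.630916/22.446 = 0.5627
symbol 9: (24 − 23.994)²/23.994 = 0.000036/23.994 = 0.0000
Sum = 7.492
df = 8. Since 7.492 < 17.535, we do not reject H₀.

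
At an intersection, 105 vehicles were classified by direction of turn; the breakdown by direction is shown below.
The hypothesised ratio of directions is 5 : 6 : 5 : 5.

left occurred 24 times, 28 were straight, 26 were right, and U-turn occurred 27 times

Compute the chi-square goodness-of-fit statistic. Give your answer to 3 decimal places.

0.373

Ratio total = 21. Expected counts: 105×5/21 = 25, 105×6/21 = 30, 105×5/21 = 25, 105×5/21 = 25.
cat           O        E   (O−E)²/E
left         24       25     0.0400
straight     28       30     0.1333
right        26       25     0.0400
U-turn       27       25     0.1600
Sum = 0.373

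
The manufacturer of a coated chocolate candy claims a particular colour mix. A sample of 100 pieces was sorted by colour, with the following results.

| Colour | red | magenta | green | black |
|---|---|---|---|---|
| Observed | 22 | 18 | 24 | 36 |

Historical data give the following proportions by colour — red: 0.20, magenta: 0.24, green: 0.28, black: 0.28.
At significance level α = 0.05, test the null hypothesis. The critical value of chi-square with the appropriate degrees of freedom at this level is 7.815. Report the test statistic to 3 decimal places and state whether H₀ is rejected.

Expected counts E_i = n·p_i: 100×0.20 = 20, 100×0.24 = 24, 100×0.28 = 28, 100×0.28 = 28.
χ² = (22−20)²/20 + (18−24)²/24 + (24−28)²/28 + (36−28)²/28
   = 0.2000 + 1.5000 + 0.5714 + 2.2857
Sum = 4.557
df = 3. Since 4.557 < 7.815, we do not reject H₀.

4.557; do not reject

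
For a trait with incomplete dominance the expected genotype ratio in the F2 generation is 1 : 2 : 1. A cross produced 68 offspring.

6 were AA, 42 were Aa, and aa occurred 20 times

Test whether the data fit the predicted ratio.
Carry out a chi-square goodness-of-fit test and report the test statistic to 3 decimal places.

9.529

Ratio total = 4. Expected counts: 68×1/4 = 17, 68×2/4 = 34, 68×1/4 = 17.
χ² = (6−17)²/17 + (42−34)²/34 + (20−17)²/17
   = 7.1176 + 1.8824 + 0.5294
Sum = 9.529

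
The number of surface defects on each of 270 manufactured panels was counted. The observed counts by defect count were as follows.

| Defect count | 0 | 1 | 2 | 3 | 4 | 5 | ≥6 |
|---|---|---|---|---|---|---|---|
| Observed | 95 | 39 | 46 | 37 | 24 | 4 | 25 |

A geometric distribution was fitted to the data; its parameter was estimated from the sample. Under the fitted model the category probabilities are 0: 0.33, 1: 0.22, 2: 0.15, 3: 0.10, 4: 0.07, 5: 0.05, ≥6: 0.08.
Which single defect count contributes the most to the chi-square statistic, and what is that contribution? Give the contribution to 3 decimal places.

Expected counts E_i = n·p_i: 270×0.33 = 89.1, 270×0.22 = 59.4, 270×0.15 = 40.5, 270×0.10 = 27, 270×0.07 = 18.9, 270×0.05 = 13.5, 270×0.08 = 21.6.
cat         O        E   (O−E)²/E
0          95     89.1     0.3907
1          39     59.4     7.0061
2          46     40.5     0.7469
3          37       27     3.7037
4          24     18.9     1.3762
5           4     13.5     6.6852
≥6         25     21.6     0.5352
The largest term is for 1: 7.006.

1, 7.006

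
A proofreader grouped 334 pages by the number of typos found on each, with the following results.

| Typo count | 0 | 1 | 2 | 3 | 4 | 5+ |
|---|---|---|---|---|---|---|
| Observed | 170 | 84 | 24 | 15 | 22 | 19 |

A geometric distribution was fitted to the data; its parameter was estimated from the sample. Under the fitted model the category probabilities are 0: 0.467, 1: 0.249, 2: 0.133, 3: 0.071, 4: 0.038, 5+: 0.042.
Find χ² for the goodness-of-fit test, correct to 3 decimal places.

Expected counts E_i = n·p_i: 334×0.467 = 155.978, 334×0.249 = 83.166, 334×0.133 = 44.422, 334×0.071 = 23.714, 334×0.038 = 12.692, 334×0.042 = 14.028.
χ² = (170−155.978)²/155.978 + (84−83.166)²/83.166 + (24−44.422)²/44.422 + (15−23.714)²/23.714 + (22−12.692)²/12.692 + (19−14.028)²/14.028
   = 1.2605 + 0.0084 + 9.3885 + 3.2021 + 6.8263 + 1.7622
Sum = 22.448

22.448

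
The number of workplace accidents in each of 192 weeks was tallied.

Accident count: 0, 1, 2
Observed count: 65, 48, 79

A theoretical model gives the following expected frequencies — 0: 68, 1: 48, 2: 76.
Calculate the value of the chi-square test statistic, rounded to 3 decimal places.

0.251

χ² = (65−68)²/68 + (48−48)²/48 + (79−76)²/76
   = 0.1324 + 0.0000 + 0.1184
Sum = 0.251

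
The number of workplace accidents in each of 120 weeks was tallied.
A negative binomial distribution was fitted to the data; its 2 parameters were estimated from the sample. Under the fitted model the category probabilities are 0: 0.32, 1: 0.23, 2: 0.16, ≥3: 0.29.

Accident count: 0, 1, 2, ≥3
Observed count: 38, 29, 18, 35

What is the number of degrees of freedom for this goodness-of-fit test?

1

There are k = 4 categories and 2 parameters estimated from the data, so df = 4 − 1 − 2 = 1.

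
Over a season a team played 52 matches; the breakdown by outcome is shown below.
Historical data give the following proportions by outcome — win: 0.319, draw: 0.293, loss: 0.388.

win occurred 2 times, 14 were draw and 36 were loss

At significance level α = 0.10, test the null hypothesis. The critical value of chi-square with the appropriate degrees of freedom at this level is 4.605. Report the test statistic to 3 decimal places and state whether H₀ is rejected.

Expected counts E_i = n·p_i: 52×0.319 = 16.588, 52×0.293 = 15.236, 52×0.388 = 20.176.
win: (2 − 16.588)²/16.588 = 212.809744/16.588 = 12.8291
draw: (14 − 15.236)²/15.236 = 1.527696/15.236 = 0.1003
loss: (36 − 20.176)²/20.176 = 250.398976/20.176 = 12.4107
Sum = 25.340
df = 2. Since 25.340 > 4.605, we reject H₀.

25.340; reject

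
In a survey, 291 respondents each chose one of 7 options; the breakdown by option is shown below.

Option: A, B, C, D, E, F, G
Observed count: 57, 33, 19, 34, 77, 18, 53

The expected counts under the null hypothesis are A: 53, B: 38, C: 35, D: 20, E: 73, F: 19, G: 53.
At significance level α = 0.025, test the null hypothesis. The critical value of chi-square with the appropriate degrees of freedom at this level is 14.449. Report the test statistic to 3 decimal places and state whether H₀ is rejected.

cat         O        E   (O−E)²/E
A          57       53     0.3019
B          33       38     0.6579
C          19       35     7.3143
D          34       20     9.8000
E          77       73     0.2192
F          18       19     0.0526
G          53       53     0.0000
Sum = 18.346
df = 6. Since 18.346 > 14.449, we reject H₀.

18.346; reject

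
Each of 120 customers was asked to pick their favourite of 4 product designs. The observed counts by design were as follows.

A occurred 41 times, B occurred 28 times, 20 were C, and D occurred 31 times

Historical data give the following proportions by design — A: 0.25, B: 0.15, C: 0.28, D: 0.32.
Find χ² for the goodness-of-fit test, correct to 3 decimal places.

16.520

Expected counts E_i = n·p_i: 120×0.25 = 30, 120×0.15 = 18, 120×0.28 = 33.6, 120×0.32 = 38.4.
cat         O        E   (O−E)²/E
A          41       30     4.0333
B          28       18     5.5556
C          20     33.6     5.5048
D          31     38.4     1.4260
Sum = 16.520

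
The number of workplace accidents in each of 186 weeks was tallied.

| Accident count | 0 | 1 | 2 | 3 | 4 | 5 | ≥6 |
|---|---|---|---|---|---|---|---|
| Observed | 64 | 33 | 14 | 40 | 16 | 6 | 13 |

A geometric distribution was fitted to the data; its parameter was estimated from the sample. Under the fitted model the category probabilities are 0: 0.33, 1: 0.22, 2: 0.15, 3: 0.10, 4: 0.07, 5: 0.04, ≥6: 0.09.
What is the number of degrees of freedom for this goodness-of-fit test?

5

There are k = 7 categories and 1 parameter estimated from the data, so df = 7 − 1 − 1 = 5.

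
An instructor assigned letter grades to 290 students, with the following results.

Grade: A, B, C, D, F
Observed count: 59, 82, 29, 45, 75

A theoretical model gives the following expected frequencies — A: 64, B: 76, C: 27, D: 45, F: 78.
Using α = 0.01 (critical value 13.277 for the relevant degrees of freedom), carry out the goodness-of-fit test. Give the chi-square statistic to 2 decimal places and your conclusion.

1.13; do not reject

A: (59 − 64)²/64 = 25/64 = 0.391
B: (82 − 76)²/76 = 36/76 = 0.474
C: (29 − 27)²/27 = 4/27 = 0.148
D: (45 − 45)²/45 = 0/45 = 0.000
F: (75 − 78)²/78 = 9/78 = 0.115
Sum = 1.13
df = 4. Since 1.13 < 13.277, we do not reject H₀.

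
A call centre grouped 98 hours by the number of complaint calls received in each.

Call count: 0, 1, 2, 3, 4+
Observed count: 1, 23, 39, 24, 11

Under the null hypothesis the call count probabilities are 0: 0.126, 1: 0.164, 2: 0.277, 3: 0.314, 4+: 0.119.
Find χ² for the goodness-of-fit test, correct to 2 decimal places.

20.12

Expected counts E_i = n·p_i: 98×0.126 = 12.348, 98×0.164 = 16.072, 98×0.277 = 27.146, 98×0.314 = 30.772, 98×0.119 = 11.662.
0: (1 − 12.348)²/12.348 = 128.777104/12.348 = 10.429
1: (23 − 16.072)²/16.072 = 47.997184/16.072 = 2.986
2: (39 − 27.146)²/27.146 = 140.517316/27.146 = 5.176
3: (24 − 30.772)²/30.772 = 45.859984/30.772 = 1.490
4+: (11 − 11.662)²/11.662 = 0.438244/11.662 = 0.038
Sum = 20.12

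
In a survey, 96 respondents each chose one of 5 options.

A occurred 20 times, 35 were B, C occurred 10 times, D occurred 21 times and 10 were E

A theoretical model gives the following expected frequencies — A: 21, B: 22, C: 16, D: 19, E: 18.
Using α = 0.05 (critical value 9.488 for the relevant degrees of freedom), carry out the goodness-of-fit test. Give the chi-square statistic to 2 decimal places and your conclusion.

cat         O        E   (O−E)²/E
A          20       21      0.048
B          35       22      7.682
C          10       16      2.250
D          21       19      0.211
E          10       18      3.556
Sum = 13.75
df = 4. Since 13.75 > 9.488, we reject H₀.

13.75; reject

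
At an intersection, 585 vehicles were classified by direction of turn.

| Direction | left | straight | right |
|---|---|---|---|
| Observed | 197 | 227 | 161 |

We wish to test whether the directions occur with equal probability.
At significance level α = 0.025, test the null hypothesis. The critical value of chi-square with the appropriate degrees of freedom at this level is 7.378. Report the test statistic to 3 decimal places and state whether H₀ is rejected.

11.200; reject

Under H₀ each category has probability 1/3, so each expected count is 585/3 = 195.
cat           O        E   (O−E)²/E
left        197      195     0.0205
straight    227      195     5.2513
right       161      195     5.9282
Sum = 11.200
df = 2. Since 11.200 > 7.378, we reject H₀.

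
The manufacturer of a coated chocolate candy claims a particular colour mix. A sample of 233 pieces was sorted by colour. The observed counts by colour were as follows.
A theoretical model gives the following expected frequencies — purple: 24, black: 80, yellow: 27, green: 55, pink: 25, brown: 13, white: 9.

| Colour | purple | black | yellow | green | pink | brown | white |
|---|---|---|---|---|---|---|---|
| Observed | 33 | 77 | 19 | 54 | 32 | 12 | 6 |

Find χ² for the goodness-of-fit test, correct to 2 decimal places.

purple: (33 − 24)²/24 = 81/24 = 3.375
black: (77 − 80)²/80 = 9/80 = 0.113
yellow: (19 − 27)²/27 = 64/27 = 2.370
green: (54 − 55)²/55 = 1/55 = 0.018
pink: (32 − 25)²/25 = 49/25 = 1.960
brown: (12 − 13)²/13 = 1/13 = 0.077
white: (6 − 9)²/9 = 9/9 = 1.000
Sum = 8.91

8.91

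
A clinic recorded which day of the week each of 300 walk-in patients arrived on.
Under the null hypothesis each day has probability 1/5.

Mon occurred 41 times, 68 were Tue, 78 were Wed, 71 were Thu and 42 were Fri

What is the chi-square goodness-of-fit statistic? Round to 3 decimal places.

Under H₀ each category has probability 1/5, so each expected count is 300/5 = 60.
χ² = (41−60)²/60 + (68−60)²/60 + (78−60)²/60 + (71−60)²/60 + (42−60)²/60
   = 6.0167 + 1.0667 + 5.4000 + 2.0167 + 5.4000
Sum = 19.900

19.900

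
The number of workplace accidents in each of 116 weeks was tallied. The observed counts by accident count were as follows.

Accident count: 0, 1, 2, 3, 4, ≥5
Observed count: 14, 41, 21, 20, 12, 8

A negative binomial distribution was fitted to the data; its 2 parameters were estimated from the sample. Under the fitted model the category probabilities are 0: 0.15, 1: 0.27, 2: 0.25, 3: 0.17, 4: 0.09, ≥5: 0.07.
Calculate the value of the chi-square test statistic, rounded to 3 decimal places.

6.102

Expected counts E_i = n·p_i: 116×0.15 = 17.4, 116×0.27 = 31.32, 116×0.25 = 29, 116×0.17 = 19.72, 116×0.09 = 10.44, 116×0.07 = 8.12.
χ² = (14−17.4)²/17.4 + (41−31.32)²/31.32 + (21−29)²/29 + (20−19.72)²/19.72 + (12−10.44)²/10.44 + (8−8.12)²/8.12
   = 0.6644 + 2.9918 + 2.2069 + 0.0040 + 0.2331 + 0.0018
Sum = 6.102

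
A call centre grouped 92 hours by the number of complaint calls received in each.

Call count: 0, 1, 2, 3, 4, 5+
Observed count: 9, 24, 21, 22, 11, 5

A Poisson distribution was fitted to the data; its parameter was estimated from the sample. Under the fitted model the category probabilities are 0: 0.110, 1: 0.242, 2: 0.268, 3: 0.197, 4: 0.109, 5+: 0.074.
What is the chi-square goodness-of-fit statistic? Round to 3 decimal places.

Expected counts E_i = n·p_i: 92×0.110 = 10.12, 92×0.242 = 22.264, 92×0.268 = 24.656, 92×0.197 = 18.124, 92×0.109 = 10.028, 92×0.074 = 6.808.
cat         O        E   (O−E)²/E
0           9    10.12     0.1240
1          24   22.264     0.1354
2          21   24.656     0.5421
3          22   18.124     0.8289
4          11   10.028     0.0942
5+          5    6.808     0.4802
Sum = 2.205

2.205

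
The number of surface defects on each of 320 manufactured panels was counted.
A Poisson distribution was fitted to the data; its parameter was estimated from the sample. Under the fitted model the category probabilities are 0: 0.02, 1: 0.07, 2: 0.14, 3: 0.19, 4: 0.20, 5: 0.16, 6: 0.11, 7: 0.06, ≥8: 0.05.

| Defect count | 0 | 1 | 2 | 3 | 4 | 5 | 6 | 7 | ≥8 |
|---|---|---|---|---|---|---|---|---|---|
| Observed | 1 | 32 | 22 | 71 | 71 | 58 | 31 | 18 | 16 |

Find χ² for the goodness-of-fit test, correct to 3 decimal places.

Expected counts E_i = n·p_i: 320×0.02 = 6.4, 320×0.07 = 22.4, 320×0.14 = 44.8, 320×0.19 = 60.8, 320×0.20 = 64, 320×0.16 = 51.2, 320×0.11 = 35.2, 320×0.06 = 19.2, 320×0.05 = 16.
χ² = (1−6.4)²/6.4 + (32−22.4)²/22.4 + (22−44.8)²/44.8 + (71−60.8)²/60.8 + (71−64)²/64 + (58−51.2)²/51.2 + (31−35.2)²/35.2 + (18−19.2)²/19.2 + (16−16)²/16
   = 4.5563 + 4.1143 + 11.6036 + 1.7112 + 0.7656 + 0.9031 + 0.5011 + 0.0750 + 0.0000
Sum = 24.230

24.230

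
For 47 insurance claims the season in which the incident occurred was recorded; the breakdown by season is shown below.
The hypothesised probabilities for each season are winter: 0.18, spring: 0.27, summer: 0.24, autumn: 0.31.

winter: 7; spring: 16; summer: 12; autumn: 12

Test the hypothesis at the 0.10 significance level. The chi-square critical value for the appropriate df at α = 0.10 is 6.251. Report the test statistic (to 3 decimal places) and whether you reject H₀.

Expected counts E_i = n·p_i: 47×0.18 = 8.46, 47×0.27 = 12.69, 47×0.24 = 11.28, 47×0.31 = 14.57.
winter: (7 − 8.46)²/8.46 = 2.1316/8.46 = 0.2520
spring: (16 − 12.69)²/12.69 = 10.9561/12.69 = 0.8634
summer: (12 − 11.28)²/11.28 = 0.5184/11.28 = 0.0460
autumn: (12 − 14.57)²/14.57 = 6.6049/14.57 = 0.4533
Sum = 1.615
df = 3. Since 1.615 < 6.251, we do not reject H₀.

1.615; do not reject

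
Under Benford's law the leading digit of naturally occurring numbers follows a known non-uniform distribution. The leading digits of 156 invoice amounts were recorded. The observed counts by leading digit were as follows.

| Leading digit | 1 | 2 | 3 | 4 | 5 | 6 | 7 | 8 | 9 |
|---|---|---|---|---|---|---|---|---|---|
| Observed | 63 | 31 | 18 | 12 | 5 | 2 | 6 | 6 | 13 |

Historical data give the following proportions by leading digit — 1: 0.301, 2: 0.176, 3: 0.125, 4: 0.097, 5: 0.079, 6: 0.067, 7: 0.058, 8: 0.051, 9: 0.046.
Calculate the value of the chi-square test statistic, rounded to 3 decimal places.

Expected counts E_i = n·p_i: 156×0.301 = 46.956, 156×0.176 = 27.456, 156×0.125 = 19.5, 156×0.097 = 15.132, 156×0.079 = 12.324, 156×0.067 = 10.452, 156×0.058 = 9.048, 156×0.051 = 7.956, 156×0.046 = 7.176.
1: (63 − 46.956)²/46.956 = 257.409936/46.956 = 5.4819
2: (31 − 27.456)²/27.456 = 12.559936/27.456 = 0.4575
3: (18 − 19.5)²/19.5 = 2.25/19.5 = 0.1154
4: (12 − 15.132)²/15.132 = 9.809424/15.132 = 0.6483
5: (5 − 12.324)²/12.324 = 53.640976/12.324 = 4.3526
6: (2 − 10.452)²/10.452 = 71.436304/10.452 = 6.8347
7: (6 − 9.048)²/9.048 = 9.290304/9.048 = 1.0268
8: (6 − 7.956)²/7.956 = 3.825936/7.956 = 0.4809
9: (13 − 7.176)²/7.176 = 33.918976/7.176 = 4.7267
Sum = 24.125

24.125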